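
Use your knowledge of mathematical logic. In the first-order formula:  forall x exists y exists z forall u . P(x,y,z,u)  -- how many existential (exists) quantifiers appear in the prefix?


Quantifier prefix: forall x exists y exists z forall u
Mark each quantifier type:
  U E E U
Universal count = 2, Existential count = 2
Asked for existential (exists) quantifiers: 2

2


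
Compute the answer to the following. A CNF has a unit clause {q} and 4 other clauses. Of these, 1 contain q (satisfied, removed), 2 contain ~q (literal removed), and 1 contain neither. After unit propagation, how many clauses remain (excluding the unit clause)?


Satisfied (removed): 1
Shortened (remain): 2
Unchanged (remain): 1
Remaining = 2 + 1 = 3

3


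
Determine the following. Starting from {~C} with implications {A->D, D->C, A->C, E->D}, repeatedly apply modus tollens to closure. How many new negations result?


Initial negated facts: {~C}
Apply modus tollens to closure:
  ~C and D->C  =>  ~D
  ~C and A->C  =>  ~A
  ~D and E->D  =>  ~E
Final negated: {~A, ~C, ~D, ~E}
New negations: {~A, ~D, ~E}
Count = 3

3


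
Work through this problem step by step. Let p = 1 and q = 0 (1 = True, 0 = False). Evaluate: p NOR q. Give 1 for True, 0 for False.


p = 1, q = 0
Operation: p NOR q
Evaluate: 1 NOR 0 = 0

0


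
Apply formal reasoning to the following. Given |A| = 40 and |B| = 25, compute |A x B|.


The Cartesian product A x B contains all ordered pairs (a, b).
|A x B| = |A| * |B| = 40 * 25 = 1000

1000


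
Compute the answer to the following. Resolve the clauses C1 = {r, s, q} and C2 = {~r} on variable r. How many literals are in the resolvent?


Remove r from C1 and ~r from C2.
C1 remainder: {s, q}
C2 remainder: {}
Union (resolvent): {q, s}
Resolvent has 2 literal(s).

2


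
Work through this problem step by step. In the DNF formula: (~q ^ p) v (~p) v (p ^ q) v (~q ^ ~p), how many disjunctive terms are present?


A DNF formula is a disjunction of terms (conjunctions).
Terms are separated by v.
Counting the disjuncts: 4 terms.

4


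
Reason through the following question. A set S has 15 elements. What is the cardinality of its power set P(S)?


The power set of a set with n elements has 2^n elements.
|P(S)| = 2^15 = 32768

32768


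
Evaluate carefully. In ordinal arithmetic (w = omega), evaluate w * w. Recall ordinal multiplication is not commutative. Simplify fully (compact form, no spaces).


Compute w * w.
Ordinal * is associative and left-distributive over +, but NOT commutative; for finite n>1, n*w = w but w*n stays w*n.
w * w = w^2 by definition.
Result = w^2

w^2


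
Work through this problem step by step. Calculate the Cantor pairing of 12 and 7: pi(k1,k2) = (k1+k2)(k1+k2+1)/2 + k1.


k1 + k2 = 19
(k1+k2)(k1+k2+1)/2 = 19 * 20 / 2 = 190
pi = 190 + 12 = 202

202


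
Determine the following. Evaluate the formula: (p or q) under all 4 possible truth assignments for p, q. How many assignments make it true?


Check all 4 assignments:
p=0, q=0: 0
p=0, q=1: 1
p=1, q=0: 1
p=1, q=1: 1
Count of True = 3

3


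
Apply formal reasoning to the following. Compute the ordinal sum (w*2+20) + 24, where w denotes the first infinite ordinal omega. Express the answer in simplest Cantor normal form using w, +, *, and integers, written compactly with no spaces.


Compute (w*2+20) + 24.
Ordinal + is associative but NOT commutative; for finite n>0, n + w = w but w + n stays w+n.
By associativity: (w*2+20) + 24 = w*2 + (20+24) = w*2+44.
Result = w*2+44

w*2+44


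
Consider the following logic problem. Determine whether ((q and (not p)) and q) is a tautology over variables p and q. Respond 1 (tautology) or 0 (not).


Check all 4 assignments:
p=0, q=0: 0
p=0, q=1: 1
p=1, q=0: 0
p=1, q=1: 0
Satisfying count = 1/4.
Tautology iff count = 4: no.

0


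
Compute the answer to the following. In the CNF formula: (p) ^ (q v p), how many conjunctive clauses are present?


A CNF formula is a conjunction of clauses.
Clauses are separated by ^.
Counting the conjuncts: 2 clauses.

2


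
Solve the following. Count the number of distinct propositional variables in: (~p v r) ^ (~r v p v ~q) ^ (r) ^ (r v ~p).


Identify each variable that appears in the formula.
Variables found: p, q, r
Count = 3

3


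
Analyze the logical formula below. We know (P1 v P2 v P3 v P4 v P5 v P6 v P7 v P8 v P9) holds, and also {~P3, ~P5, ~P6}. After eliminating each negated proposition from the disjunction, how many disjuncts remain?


Original disjuncts (9): P1, P2, P3, P4, P5, P6, P7, P8, P9
Negated (eliminate): ~P3, ~P5, ~P6
Remaining disjuncts: P1, P2, P4, P7, P8, P9
Count = 9 - 3 = 6

6


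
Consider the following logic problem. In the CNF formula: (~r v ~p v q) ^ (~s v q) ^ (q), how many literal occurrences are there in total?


Counting literals in each clause:
Clause 1: 3 literal(s)
Clause 2: 2 literal(s)
Clause 3: 1 literal(s)
Total = 6

6


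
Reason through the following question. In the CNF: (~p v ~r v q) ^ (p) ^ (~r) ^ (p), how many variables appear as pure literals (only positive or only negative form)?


Check each variable for pure literal status:
p: mixed (not pure)
q: pure positive
r: pure negative
Pure literal count = 2

2


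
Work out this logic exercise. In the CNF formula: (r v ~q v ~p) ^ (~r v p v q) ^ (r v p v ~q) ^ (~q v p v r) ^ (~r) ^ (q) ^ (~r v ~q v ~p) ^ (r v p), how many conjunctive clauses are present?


A CNF formula is a conjunction of clauses.
Clauses are separated by ^.
Counting the conjuncts: 8 clauses.

8


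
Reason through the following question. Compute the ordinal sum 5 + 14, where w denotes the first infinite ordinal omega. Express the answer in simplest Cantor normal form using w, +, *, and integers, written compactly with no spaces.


Compute 5 + 14.
Ordinal + is associative but NOT commutative; for finite n>0, n + w = w but w + n stays w+n.
Both operands finite; ordinal + agrees with natural +: 5 + 14 = 19.
Result = 19

19


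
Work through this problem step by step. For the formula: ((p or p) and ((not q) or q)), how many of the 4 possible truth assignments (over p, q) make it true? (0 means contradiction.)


Check all 4 assignments:
p=0, q=0: 0
p=0, q=1: 0
p=1, q=0: 1
p=1, q=1: 1
Count of True = 2

2


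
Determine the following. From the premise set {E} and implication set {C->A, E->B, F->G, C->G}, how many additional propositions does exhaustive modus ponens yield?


Initial facts: {E}
Apply modus ponens to closure:
  E and E->B  =>  B
Final known: {B, E}
New propositions: {B}
Count = 1

1


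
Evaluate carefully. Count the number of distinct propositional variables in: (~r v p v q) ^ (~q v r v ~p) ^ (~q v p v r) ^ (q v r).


Identify each variable that appears in the formula.
Variables found: p, q, r
Count = 3

3


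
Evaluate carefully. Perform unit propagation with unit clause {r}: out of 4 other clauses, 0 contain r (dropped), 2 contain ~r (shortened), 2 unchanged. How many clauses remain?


Satisfied (removed): 0
Shortened (remain): 2
Unchanged (remain): 2
Remaining = 2 + 2 = 4

4


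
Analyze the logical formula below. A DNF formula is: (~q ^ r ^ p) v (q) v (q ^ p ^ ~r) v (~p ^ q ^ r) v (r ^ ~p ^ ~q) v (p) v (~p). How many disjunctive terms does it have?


A DNF formula is a disjunction of terms (conjunctions).
Terms are separated by v.
Counting the disjuncts: 7 terms.

7


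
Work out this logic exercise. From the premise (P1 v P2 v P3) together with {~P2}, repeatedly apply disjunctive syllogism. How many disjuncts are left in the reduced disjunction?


Original disjuncts (3): P1, P2, P3
Negated (eliminate): ~P2
Remaining disjuncts: P1, P3
Count = 3 - 1 = 2

2


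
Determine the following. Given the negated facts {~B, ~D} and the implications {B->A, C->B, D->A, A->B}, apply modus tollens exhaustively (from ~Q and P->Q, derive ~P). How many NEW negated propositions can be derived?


Initial negated facts: {~B, ~D}
Apply modus tollens to closure:
  ~B and C->B  =>  ~C
  ~B and A->B  =>  ~A
Final negated: {~A, ~B, ~C, ~D}
New negations: {~A, ~C}
Count = 2

2


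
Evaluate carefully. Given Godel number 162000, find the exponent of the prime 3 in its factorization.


Factorize 162000 by dividing by 3 repeatedly.
Division steps: 3 divides 162000 exactly 4 time(s).
Exponent of 3 = 4

4


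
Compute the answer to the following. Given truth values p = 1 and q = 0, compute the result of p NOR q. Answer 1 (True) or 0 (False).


p = 1, q = 0
Operation: p NOR q
Evaluate: 1 NOR 0 = 0

0


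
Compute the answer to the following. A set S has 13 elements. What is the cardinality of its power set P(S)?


The power set of a set with n elements has 2^n elements.
|P(S)| = 2^13 = 8192

8192


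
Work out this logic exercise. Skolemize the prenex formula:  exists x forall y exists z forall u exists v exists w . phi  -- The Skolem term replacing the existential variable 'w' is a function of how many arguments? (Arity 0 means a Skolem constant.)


Quantifier prefix: exists x forall y exists z forall u exists v exists w
'w' is existentially quantified at position 6.
Universal variables preceding it: y, u
Skolem function arity = 2

2


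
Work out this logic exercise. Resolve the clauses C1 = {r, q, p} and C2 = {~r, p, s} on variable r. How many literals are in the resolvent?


Remove r from C1 and ~r from C2.
C1 remainder: {q, p}
C2 remainder: {p, s}
Union (resolvent): {p, q, s}
Resolvent has 3 literal(s).

3


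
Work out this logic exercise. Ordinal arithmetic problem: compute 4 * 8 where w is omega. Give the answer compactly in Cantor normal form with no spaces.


Compute 4 * 8.
Ordinal * is associative and left-distributive over +, but NOT commutative; for finite n>1, n*w = w but w*n stays w*n.
Both finite; ordinal * agrees with natural *: 4 * 8 = 32.
Result = 32

32


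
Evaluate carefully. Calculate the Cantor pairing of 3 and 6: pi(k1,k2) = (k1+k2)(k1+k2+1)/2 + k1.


k1 + k2 = 9
(k1+k2)(k1+k2+1)/2 = 9 * 10 / 2 = 45
pi = 45 + 3 = 48

48


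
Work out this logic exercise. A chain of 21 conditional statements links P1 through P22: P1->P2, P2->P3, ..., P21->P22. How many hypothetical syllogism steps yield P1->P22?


With 21 implications in a chain connecting 22 propositions:
P1->P2, P2->P3, ..., P21->P22
Steps needed = (number of implications) - 1 = 21 - 1 = 20

20


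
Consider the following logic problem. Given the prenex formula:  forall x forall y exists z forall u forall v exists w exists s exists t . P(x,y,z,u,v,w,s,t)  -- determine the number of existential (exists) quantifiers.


Quantifier prefix: forall x forall y exists z forall u forall v exists w exists s exists t
Mark each quantifier type:
  U U E U U E E E
Universal count = 4, Existential count = 4
Asked for existential (exists) quantifiers: 4

4


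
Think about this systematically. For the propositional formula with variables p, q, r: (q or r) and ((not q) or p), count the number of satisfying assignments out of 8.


Evaluate all 8 assignments for p, q, r:
p=0, q=0, r=0: 0
p=0, q=0, r=1: 1
p=0, q=1, r=0: 0
p=0, q=1, r=1: 0
p=1, q=0, r=0: 0
p=1, q=0, r=1: 1
p=1, q=1, r=0: 1
p=1, q=1, r=1: 1
Satisfying count = 4

4


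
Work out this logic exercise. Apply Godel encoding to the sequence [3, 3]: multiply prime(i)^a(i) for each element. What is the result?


Encode each element as an exponent of the corresponding prime:
  2^3 = 8
  3^3 = 27
Product = 8 * 27 = 216

216


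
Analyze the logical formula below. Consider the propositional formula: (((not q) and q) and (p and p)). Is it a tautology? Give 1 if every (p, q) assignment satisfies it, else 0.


Check all 4 assignments:
p=0, q=0: 0
p=0, q=1: 0
p=1, q=0: 0
p=1, q=1: 0
Satisfying count = 0/4.
Tautology iff count = 4: no.

0


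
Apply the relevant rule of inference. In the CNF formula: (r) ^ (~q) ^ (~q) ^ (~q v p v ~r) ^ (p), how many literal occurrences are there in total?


Counting literals in each clause:
Clause 1: 1 literal(s)
Clause 2: 1 literal(s)
Clause 3: 1 literal(s)
Clause 4: 3 literal(s)
Clause 5: 1 literal(s)
Total = 7

7


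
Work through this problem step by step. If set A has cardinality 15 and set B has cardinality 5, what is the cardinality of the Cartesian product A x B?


The Cartesian product A x B contains all ordered pairs (a, b).
|A x B| = |A| * |B| = 15 * 5 = 75

75


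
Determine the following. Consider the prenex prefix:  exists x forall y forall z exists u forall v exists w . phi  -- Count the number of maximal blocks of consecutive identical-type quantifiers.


Quantifier-type sequence: E A A E A E  (A=forall, E=exists)
Group into maximal same-type runs:
  Ex1 | Ax2 | Ex1 | Ax1 | Ex1
Number of blocks = 5

5


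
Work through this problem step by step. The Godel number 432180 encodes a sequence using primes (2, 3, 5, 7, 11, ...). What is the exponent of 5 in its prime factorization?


Factorize 432180 by dividing by 5 repeatedly.
Division steps: 5 divides 432180 exactly 1 time(s).
Exponent of 5 = 1

1


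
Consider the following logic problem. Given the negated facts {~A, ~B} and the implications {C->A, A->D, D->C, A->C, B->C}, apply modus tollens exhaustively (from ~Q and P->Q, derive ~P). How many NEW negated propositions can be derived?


Initial negated facts: {~A, ~B}
Apply modus tollens to closure:
  ~A and C->A  =>  ~C
  ~C and D->C  =>  ~D
Final negated: {~A, ~B, ~C, ~D}
New negations: {~C, ~D}
Count = 2

2


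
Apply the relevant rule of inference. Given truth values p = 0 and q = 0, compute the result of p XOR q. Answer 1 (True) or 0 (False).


p = 0, q = 0
Operation: p XOR q
Evaluate: 0 XOR 0 = 0

0


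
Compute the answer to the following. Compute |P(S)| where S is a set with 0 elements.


The power set of a set with n elements has 2^n elements.
|P(S)| = 2^0 = 1

1


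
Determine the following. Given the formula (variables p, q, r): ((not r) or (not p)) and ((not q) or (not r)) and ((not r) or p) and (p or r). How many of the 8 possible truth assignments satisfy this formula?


Evaluate all 8 assignments for p, q, r:
p=0, q=0, r=0: 0
p=0, q=0, r=1: 0
p=0, q=1, r=0: 0
p=0, q=1, r=1: 0
p=1, q=0, r=0: 1
p=1, q=0, r=1: 0
p=1, q=1, r=0: 1
p=1, q=1, r=1: 0
Satisfying count = 2

2


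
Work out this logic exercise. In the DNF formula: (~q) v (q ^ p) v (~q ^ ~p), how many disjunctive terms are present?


A DNF formula is a disjunction of terms (conjunctions).
Terms are separated by v.
Counting the disjuncts: 3 terms.

3


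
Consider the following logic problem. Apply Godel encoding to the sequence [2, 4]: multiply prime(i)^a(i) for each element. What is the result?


Encode each element as an exponent of the corresponding prime:
  2^2 = 4
  3^4 = 81
Product = 4 * 81 = 324

324


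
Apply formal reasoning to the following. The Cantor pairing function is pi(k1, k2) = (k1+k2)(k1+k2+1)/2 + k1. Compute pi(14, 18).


k1 + k2 = 32
(k1+k2)(k1+k2+1)/2 = 32 * 33 / 2 = 528
pi = 528 + 14 = 542

542


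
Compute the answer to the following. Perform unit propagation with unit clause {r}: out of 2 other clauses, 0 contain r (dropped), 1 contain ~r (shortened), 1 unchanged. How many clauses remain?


Satisfied (removed): 0
Shortened (remain): 1
Unchanged (remain): 1
Remaining = 1 + 1 = 2

2


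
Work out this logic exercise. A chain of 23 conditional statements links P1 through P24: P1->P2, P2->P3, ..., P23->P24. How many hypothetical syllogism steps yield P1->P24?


With 23 implications in a chain connecting 24 propositions:
P1->P2, P2->P3, ..., P23->P24
Steps needed = (number of implications) - 1 = 23 - 1 = 22

22


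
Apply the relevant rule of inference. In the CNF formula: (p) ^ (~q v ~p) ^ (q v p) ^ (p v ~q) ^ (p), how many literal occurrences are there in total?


Counting literals in each clause:
Clause 1: 1 literal(s)
Clause 2: 2 literal(s)
Clause 3: 2 literal(s)
Clause 4: 2 literal(s)
Clause 5: 1 literal(s)
Total = 8

8


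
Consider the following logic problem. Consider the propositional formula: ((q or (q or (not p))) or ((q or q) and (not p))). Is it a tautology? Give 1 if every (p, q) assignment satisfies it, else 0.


Check all 4 assignments:
p=0, q=0: 1
p=0, q=1: 1
p=1, q=0: 0
p=1, q=1: 1
Satisfying count = 3/4.
Tautology iff count = 4: no.

0


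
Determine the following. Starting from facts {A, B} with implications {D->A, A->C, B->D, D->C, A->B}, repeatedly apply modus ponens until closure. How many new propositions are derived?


Initial facts: {A, B}
Apply modus ponens to closure:
  A and A->C  =>  C
  B and B->D  =>  D
Final known: {A, B, C, D}
New propositions: {C, D}
Count = 2

2


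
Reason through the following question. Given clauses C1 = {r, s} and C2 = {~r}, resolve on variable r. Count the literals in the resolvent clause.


Remove r from C1 and ~r from C2.
C1 remainder: {s}
C2 remainder: {}
Union (resolvent): {s}
Resolvent has 1 literal(s).

1


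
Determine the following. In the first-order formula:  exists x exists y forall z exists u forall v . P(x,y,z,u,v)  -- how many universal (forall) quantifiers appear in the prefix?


Quantifier prefix: exists x exists y forall z exists u forall v
Mark each quantifier type:
  E E U E U
Universal count = 2, Existential count = 3
Asked for universal (forall) quantifiers: 2

2


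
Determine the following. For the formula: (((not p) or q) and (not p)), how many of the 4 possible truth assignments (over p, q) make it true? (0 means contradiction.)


Check all 4 assignments:
p=0, q=0: 1
p=0, q=1: 1
p=1, q=0: 0
p=1, q=1: 0
Count of True = 2

2


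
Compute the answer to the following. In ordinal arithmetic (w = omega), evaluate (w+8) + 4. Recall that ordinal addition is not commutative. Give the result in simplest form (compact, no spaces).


Compute (w+8) + 4.
Ordinal + is associative but NOT commutative; for finite n>0, n + w = w but w + n stays w+n.
By associativity: (w+8) + 4 = w + (8+4) = w+12.
Result = w+12

w+12


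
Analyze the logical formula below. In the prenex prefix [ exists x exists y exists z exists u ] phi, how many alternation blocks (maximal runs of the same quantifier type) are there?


Quantifier-type sequence: E E E E  (A=forall, E=exists)
Group into maximal same-type runs:
  Ex4
Number of blocks = 1

1


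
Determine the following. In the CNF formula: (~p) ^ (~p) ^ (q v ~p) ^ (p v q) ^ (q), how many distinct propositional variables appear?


Identify each variable that appears in the formula.
Variables found: p, q
Count = 2

2


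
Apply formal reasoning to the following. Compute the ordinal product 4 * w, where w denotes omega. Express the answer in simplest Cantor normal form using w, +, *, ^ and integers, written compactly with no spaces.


Compute 4 * w.
Ordinal * is associative and left-distributive over +, but NOT commutative; for finite n>1, n*w = w but w*n stays w*n.
For finite n>0, n * w = sup{n*k : k<w} = w. So 4 * w = w.
Result = w

w


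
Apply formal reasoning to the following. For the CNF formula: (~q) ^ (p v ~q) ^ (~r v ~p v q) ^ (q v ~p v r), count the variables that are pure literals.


Check each variable for pure literal status:
p: mixed (not pure)
q: mixed (not pure)
r: mixed (not pure)
Pure literal count = 0

0


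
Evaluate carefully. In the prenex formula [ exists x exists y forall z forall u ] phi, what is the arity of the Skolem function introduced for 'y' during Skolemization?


Quantifier prefix: exists x exists y forall z forall u
'y' is existentially quantified at position 2.
No universal quantifiers precede it.
Skolem function arity = 0 (a Skolem constant)

0


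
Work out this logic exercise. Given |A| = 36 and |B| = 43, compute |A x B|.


The Cartesian product A x B contains all ordered pairs (a, b).
|A x B| = |A| * |B| = 36 * 43 = 1548

1548


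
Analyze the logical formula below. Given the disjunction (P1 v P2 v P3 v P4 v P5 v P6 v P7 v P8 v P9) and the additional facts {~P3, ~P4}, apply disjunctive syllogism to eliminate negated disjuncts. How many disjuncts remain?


Original disjuncts (9): P1, P2, P3, P4, P5, P6, P7, P8, P9
Negated (eliminate): ~P3, ~P4
Remaining disjuncts: P1, P2, P5, P6, P7, P8, P9
Count = 9 - 2 = 7

7


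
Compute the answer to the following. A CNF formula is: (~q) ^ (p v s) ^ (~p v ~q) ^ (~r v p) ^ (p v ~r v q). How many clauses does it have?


A CNF formula is a conjunction of clauses.
Clauses are separated by ^.
Counting the conjuncts: 5 clauses.

5


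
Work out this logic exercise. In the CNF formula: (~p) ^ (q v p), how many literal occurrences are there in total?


Counting literals in each clause:
Clause 1: 1 literal(s)
Clause 2: 2 literal(s)
Total = 3

3


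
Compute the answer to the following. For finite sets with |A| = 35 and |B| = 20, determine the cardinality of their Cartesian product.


The Cartesian product A x B contains all ordered pairs (a, b).
|A x B| = |A| * |B| = 35 * 20 = 700

700


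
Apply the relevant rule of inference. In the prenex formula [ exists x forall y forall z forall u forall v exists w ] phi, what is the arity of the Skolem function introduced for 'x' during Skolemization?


Quantifier prefix: exists x forall y forall z forall u forall v exists w
'x' is existentially quantified at position 1.
No universal quantifiers precede it.
Skolem function arity = 0 (a Skolem constant)

0


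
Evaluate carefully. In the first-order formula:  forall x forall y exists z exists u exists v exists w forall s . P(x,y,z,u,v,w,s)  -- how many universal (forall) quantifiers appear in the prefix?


Quantifier prefix: forall x forall y exists z exists u exists v exists w forall s
Mark each quantifier type:
  U U E E E E U
Universal count = 3, Existential count = 4
Asked for universal (forall) quantifiers: 3

3


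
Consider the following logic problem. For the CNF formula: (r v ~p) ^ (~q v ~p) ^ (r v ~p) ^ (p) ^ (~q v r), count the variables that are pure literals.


Check each variable for pure literal status:
p: mixed (not pure)
q: pure negative
r: pure positive
Pure literal count = 2

2


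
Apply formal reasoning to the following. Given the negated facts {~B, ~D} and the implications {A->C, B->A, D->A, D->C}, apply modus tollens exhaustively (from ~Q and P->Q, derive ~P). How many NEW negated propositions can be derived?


Initial negated facts: {~B, ~D}
Apply modus tollens to closure:
  (no implication fires)
Final negated: {~B, ~D}
New negations: {(none)}
Count = 0

0


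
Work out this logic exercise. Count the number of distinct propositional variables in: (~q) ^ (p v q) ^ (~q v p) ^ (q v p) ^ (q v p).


Identify each variable that appears in the formula.
Variables found: p, q
Count = 2

2


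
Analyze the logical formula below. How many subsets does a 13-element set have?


The power set of a set with n elements has 2^n elements.
|P(S)| = 2^13 = 8192

8192


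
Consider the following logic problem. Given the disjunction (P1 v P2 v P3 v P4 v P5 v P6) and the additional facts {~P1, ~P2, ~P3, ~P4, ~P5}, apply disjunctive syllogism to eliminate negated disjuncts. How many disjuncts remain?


Original disjuncts (6): P1, P2, P3, P4, P5, P6
Negated (eliminate): ~P1, ~P2, ~P3, ~P4, ~P5
Remaining disjuncts: P6
Count = 6 - 5 = 1

1


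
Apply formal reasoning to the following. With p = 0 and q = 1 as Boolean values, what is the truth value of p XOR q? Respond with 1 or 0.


p = 0, q = 1
Operation: p XOR q
Evaluate: 0 XOR 1 = 1

1


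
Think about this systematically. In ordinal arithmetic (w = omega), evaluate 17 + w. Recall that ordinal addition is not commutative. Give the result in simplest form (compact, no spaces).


Compute 17 + w.
Ordinal + is associative but NOT commutative; for finite n>0, n + w = w but w + n stays w+n.
Any finite left addend is absorbed by w on the right: 17 + w = w.
Result = w

w


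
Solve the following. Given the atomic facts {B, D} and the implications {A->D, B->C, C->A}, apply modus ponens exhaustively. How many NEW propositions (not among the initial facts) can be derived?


Initial facts: {B, D}
Apply modus ponens to closure:
  B and B->C  =>  C
  C and C->A  =>  A
Final known: {A, B, C, D}
New propositions: {A, C}
Count = 2

2


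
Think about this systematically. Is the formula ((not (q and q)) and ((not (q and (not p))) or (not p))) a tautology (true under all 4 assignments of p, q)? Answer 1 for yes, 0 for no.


Check all 4 assignments:
p=0, q=0: 1
p=0, q=1: 0
p=1, q=0: 1
p=1, q=1: 0
Satisfying count = 2/4.
Tautology iff count = 4: no.

0


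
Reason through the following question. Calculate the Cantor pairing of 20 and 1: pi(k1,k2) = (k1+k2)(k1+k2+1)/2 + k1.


k1 + k2 = 21
(k1+k2)(k1+k2+1)/2 = 21 * 22 / 2 = 231
pi = 231 + 20 = 251

251


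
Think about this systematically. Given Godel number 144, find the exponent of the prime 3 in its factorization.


Factorize 144 by dividing by 3 repeatedly.
Division steps: 3 divides 144 exactly 2 time(s).
Exponent of 3 = 2

2


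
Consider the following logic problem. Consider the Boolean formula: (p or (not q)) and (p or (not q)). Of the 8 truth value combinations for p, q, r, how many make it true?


Evaluate all 8 assignments for p, q, r:
p=0, q=0, r=0: 1
p=0, q=0, r=1: 1
p=0, q=1, r=0: 0
p=0, q=1, r=1: 0
p=1, q=0, r=0: 1
p=1, q=0, r=1: 1
p=1, q=1, r=0: 1
p=1, q=1, r=1: 1
Satisfying count = 6

6


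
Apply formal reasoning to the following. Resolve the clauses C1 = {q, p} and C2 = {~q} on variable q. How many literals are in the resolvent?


Remove q from C1 and ~q from C2.
C1 remainder: {p}
C2 remainder: {}
Union (resolvent): {p}
Resolvent has 1 literal(s).

1


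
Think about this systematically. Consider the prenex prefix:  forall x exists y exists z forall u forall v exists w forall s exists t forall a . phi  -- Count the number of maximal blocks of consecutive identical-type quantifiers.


Quantifier-type sequence: A E E A A E A E A  (A=forall, E=exists)
Group into maximal same-type runs:
  Ax1 | Ex2 | Ax2 | Ex1 | Ax1 | Ex1 | Ax1
Number of blocks = 7

7


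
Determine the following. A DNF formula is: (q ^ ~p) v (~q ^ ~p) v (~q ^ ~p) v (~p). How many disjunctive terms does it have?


A DNF formula is a disjunction of terms (conjunctions).
Terms are separated by v.
Counting the disjuncts: 4 terms.

4


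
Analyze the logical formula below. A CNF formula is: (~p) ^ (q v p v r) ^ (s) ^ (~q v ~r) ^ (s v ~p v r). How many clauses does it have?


A CNF formula is a conjunction of clauses.
Clauses are separated by ^.
Counting the conjuncts: 5 clauses.

5


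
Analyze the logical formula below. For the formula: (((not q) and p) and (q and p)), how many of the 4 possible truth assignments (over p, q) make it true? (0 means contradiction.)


Check all 4 assignments:
p=0, q=0: 0
p=0, q=1: 0
p=1, q=0: 0
p=1, q=1: 0
Count of True = 0

0


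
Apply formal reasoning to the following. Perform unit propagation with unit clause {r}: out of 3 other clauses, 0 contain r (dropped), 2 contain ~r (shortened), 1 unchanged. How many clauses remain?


Satisfied (removed): 0
Shortened (remain): 2
Unchanged (remain): 1
Remaining = 2 + 1 = 3

3


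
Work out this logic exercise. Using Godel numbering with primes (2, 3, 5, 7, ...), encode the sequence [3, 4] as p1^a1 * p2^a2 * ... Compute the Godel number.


Encode each element as an exponent of the corresponding prime:
  2^3 = 8
  3^4 = 81
Product = 8 * 81 = 648

648


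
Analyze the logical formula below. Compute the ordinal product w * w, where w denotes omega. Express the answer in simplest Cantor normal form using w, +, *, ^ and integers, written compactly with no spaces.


Compute w * w.
Ordinal * is associative and left-distributive over +, but NOT commutative; for finite n>1, n*w = w but w*n stays w*n.
w * w = w^2 by definition.
Result = w^2

w^2


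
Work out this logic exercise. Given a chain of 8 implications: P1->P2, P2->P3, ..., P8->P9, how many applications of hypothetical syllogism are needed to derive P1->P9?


With 8 implications in a chain connecting 9 propositions:
P1->P2, P2->P3, ..., P8->P9
Steps needed = (number of implications) - 1 = 8 - 1 = 7

7


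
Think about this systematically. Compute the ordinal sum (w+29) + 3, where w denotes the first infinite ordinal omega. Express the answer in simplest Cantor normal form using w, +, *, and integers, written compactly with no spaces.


Compute (w+29) + 3.
Ordinal + is associative but NOT commutative; for finite n>0, n + w = w but w + n stays w+n.
By associativity: (w+29) + 3 = w + (29+3) = w+32.
Result = w+32

w+32


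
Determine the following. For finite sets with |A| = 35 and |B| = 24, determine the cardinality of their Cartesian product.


The Cartesian product A x B contains all ordered pairs (a, b).
|A x B| = |A| * |B| = 35 * 24 = 840

840


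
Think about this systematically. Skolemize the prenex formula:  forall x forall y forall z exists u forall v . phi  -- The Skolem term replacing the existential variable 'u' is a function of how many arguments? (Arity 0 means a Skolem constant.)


Quantifier prefix: forall x forall y forall z exists u forall v
'u' is existentially quantified at position 4.
Universal variables preceding it: x, y, z
Skolem function arity = 3

3


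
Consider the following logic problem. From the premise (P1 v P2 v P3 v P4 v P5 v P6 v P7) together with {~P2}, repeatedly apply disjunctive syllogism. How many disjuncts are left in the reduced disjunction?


Original disjuncts (7): P1, P2, P3, P4, P5, P6, P7
Negated (eliminate): ~P2
Remaining disjuncts: P1, P3, P4, P5, P6, P7
Count = 7 - 1 = 6

6


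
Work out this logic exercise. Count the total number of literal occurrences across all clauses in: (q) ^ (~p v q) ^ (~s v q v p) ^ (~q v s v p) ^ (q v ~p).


Counting literals in each clause:
Clause 1: 1 literal(s)
Clause 2: 2 literal(s)
Clause 3: 3 literal(s)
Clause 4: 3 literal(s)
Clause 5: 2 literal(s)
Total = 11

11


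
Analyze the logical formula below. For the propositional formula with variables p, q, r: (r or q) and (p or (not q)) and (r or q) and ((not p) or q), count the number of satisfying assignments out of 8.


Evaluate all 8 assignments for p, q, r:
p=0, q=0, r=0: 0
p=0, q=0, r=1: 1
p=0, q=1, r=0: 0
p=0, q=1, r=1: 0
p=1, q=0, r=0: 0
p=1, q=0, r=1: 0
p=1, q=1, r=0: 1
p=1, q=1, r=1: 1
Satisfying count = 3

3


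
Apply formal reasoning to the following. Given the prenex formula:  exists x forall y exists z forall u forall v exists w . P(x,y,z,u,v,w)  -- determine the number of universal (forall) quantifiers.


Quantifier prefix: exists x forall y exists z forall u forall v exists w
Mark each quantifier type:
  E U E U U E
Universal count = 3, Existential count = 3
Asked for universal (forall) quantifiers: 3

3


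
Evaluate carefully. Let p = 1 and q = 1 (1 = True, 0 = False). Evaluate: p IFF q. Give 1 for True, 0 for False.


p = 1, q = 1
Operation: p IFF q
Evaluate: 1 IFF 1 = 1

1


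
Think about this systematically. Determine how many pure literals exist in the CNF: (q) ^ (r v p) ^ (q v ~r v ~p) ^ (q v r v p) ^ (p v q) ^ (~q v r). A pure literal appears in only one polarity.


Check each variable for pure literal status:
p: mixed (not pure)
q: mixed (not pure)
r: mixed (not pure)
Pure literal count = 0

0


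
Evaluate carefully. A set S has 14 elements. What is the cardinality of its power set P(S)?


The power set of a set with n elements has 2^n elements.
|P(S)| = 2^14 = 16384

16384


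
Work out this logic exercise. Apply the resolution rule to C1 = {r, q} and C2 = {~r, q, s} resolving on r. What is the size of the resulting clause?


Remove r from C1 and ~r from C2.
C1 remainder: {q}
C2 remainder: {q, s}
Union (resolvent): {q, s}
Resolvent has 2 literal(s).

2


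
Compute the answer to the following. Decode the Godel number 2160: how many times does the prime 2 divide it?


Factorize 2160 by dividing by 2 repeatedly.
Division steps: 2 divides 2160 exactly 4 time(s).
Exponent of 2 = 4

4


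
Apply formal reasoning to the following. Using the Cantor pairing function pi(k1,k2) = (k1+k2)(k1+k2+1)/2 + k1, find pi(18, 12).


k1 + k2 = 30
(k1+k2)(k1+k2+1)/2 = 30 * 31 / 2 = 465
pi = 465 + 18 = 483

483


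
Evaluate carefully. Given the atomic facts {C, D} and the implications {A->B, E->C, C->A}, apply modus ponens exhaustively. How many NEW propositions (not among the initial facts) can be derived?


Initial facts: {C, D}
Apply modus ponens to closure:
  C and C->A  =>  A
  A and A->B  =>  B
Final known: {A, B, C, D}
New propositions: {A, B}
Count = 2

2


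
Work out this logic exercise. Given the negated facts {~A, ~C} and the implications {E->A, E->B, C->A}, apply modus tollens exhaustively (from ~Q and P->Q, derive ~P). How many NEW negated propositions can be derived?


Initial negated facts: {~A, ~C}
Apply modus tollens to closure:
  ~A and E->A  =>  ~E
Final negated: {~A, ~C, ~E}
New negations: {~E}
Count = 1

1


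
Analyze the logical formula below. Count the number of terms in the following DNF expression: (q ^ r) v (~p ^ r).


A DNF formula is a disjunction of terms (conjunctions).
Terms are separated by v.
Counting the disjuncts: 2 terms.

2


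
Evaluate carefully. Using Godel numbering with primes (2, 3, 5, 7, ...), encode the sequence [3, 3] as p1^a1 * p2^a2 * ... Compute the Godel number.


Encode each element as an exponent of the corresponding prime:
  2^3 = 8
  3^3 = 27
Product = 8 * 27 = 216

216


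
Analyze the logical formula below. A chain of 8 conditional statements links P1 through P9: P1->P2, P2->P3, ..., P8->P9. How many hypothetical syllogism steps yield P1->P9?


With 8 implications in a chain connecting 9 propositions:
P1->P2, P2->P3, ..., P8->P9
Steps needed = (number of implications) - 1 = 8 - 1 = 7

7


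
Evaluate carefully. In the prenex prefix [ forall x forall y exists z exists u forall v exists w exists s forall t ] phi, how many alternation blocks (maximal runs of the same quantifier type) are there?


Quantifier-type sequence: A A E E A E E A  (A=forall, E=exists)
Group into maximal same-type runs:
  Ax2 | Ex2 | Ax1 | Ex2 | Ax1
Number of blocks = 5

5


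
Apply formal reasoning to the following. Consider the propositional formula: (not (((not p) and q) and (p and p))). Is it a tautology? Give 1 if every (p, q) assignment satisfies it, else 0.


Check all 4 assignments:
p=0, q=0: 1
p=0, q=1: 1
p=1, q=0: 1
p=1, q=1: 1
Satisfying count = 4/4.
Tautology iff count = 4: yes.

1


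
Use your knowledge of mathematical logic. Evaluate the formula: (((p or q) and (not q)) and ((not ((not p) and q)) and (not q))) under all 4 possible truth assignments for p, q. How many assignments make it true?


Check all 4 assignments:
p=0, q=0: 0
p=0, q=1: 0
p=1, q=0: 1
p=1, q=1: 0
Count of True = 1

1


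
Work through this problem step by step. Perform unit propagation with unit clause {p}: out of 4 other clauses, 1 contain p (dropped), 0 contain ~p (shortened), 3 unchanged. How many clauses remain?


Satisfied (removed): 1
Shortened (remain): 0
Unchanged (remain): 3
Remaining = 0 + 3 = 3

3


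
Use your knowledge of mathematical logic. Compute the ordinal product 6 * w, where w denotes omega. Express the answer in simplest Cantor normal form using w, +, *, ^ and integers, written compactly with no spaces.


Compute 6 * w.
Ordinal * is associative and left-distributive over +, but NOT commutative; for finite n>1, n*w = w but w*n stays w*n.
For finite n>0, n * w = sup{n*k : k<w} = w. So 6 * w = w.
Result = w

w


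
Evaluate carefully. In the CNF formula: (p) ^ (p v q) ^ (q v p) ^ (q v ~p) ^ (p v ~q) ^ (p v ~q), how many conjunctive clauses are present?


A CNF formula is a conjunction of clauses.
Clauses are separated by ^.
Counting the conjuncts: 6 clauses.

6


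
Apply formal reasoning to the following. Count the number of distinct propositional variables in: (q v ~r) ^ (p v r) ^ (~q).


Identify each variable that appears in the formula.
Variables found: p, q, r
Count = 3

3


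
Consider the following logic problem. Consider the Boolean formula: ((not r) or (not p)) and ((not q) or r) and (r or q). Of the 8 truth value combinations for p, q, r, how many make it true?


Evaluate all 8 assignments for p, q, r:
p=0, q=0, r=0: 0
p=0, q=0, r=1: 1
p=0, q=1, r=0: 0
p=0, q=1, r=1: 1
p=1, q=0, r=0: 0
p=1, q=0, r=1: 0
p=1, q=1, r=0: 0
p=1, q=1, r=1: 0
Satisfying count = 2

2


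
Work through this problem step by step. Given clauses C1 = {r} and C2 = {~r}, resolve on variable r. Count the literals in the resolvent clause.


Remove r from C1 and ~r from C2.
C1 remainder: {}
C2 remainder: {}
Union (resolvent): {} (empty clause)
Resolvent has 0 literal(s).

0


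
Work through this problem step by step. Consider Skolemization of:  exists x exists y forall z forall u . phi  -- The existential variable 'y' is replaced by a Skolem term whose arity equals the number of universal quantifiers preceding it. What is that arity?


Quantifier prefix: exists x exists y forall z forall u
'y' is existentially quantified at position 2.
No universal quantifiers precede it.
Skolem function arity = 0 (a Skolem constant)

0


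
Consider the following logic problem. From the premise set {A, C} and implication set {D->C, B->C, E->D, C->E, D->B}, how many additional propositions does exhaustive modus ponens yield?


Initial facts: {A, C}
Apply modus ponens to closure:
  C and C->E  =>  E
  E and E->D  =>  D
  D and D->B  =>  B
Final known: {A, B, C, D, E}
New propositions: {B, D, E}
Count = 3

3


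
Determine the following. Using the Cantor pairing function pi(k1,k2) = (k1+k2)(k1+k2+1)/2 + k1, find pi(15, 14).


k1 + k2 = 29
(k1+k2)(k1+k2+1)/2 = 29 * 30 / 2 = 435
pi = 435 + 15 = 450

450


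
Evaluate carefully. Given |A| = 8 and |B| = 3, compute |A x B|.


The Cartesian product A x B contains all ordered pairs (a, b).
|A x B| = |A| * |B| = 8 * 3 = 24

24


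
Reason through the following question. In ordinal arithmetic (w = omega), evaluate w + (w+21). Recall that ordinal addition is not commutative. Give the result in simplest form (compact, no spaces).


Compute w + (w+21).
Ordinal + is associative but NOT commutative; for finite n>0, n + w = w but w + n stays w+n.
w + (w+21) = (w+w) + 21 = w*2+21.
Result = w*2+21

w*2+21


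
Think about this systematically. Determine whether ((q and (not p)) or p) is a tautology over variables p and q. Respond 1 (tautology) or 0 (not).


Check all 4 assignments:
p=0, q=0: 0
p=0, q=1: 1
p=1, q=0: 1
p=1, q=1: 1
Satisfying count = 3/4.
Tautology iff count = 4: no.

0


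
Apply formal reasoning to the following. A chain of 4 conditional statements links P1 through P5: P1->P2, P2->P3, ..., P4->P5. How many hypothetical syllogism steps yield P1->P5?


With 4 implications in a chain connecting 5 propositions:
P1->P2, P2->P3, ..., P4->P5
Steps needed = (number of implications) - 1 = 4 - 1 = 3

3


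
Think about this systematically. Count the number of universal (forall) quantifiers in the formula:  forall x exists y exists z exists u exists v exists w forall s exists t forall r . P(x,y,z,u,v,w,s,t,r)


Quantifier prefix: forall x exists y exists z exists u exists v exists w forall s exists t forall r
Mark each quantifier type:
  U E E E E E U E U
Universal count = 3, Existential count = 6
Asked for universal (forall) quantifiers: 3

3


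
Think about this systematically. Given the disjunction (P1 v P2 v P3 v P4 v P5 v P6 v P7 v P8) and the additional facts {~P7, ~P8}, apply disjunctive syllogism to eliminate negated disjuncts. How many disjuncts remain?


Original disjuncts (8): P1, P2, P3, P4, P5, P6, P7, P8
Negated (eliminate): ~P7, ~P8
Remaining disjuncts: P1, P2, P3, P4, P5, P6
Count = 8 - 2 = 6

6


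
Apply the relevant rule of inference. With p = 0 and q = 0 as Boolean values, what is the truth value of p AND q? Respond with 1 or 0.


p = 0, q = 0
Operation: p AND q
Evaluate: 0 AND 0 = 0

0
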